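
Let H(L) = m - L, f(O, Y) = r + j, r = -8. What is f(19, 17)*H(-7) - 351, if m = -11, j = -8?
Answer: -287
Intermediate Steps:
f(O, Y) = -16 (f(O, Y) = -8 - 8 = -16)
H(L) = -11 - L
f(19, 17)*H(-7) - 351 = -16*(-11 - 1*(-7)) - 351 = -16*(-11 + 7) - 351 = -16*(-4) - 351 = 64 - 351 = -287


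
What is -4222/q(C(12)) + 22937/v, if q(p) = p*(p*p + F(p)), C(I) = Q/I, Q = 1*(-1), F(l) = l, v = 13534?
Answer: -98738614637/148874 ≈ -6.6324e+5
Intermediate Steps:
Q = -1
C(I) = -1/I
q(p) = p*(p + p²) (q(p) = p*(p*p + p) = p*(p² + p) = p*(p + p²))
-4222/q(C(12)) + 22937/v = -4222*144/(1 - 1/12) + 22937/13534 = -4222/((1/144)*(11/12)) + 22937/13534 = -4222/11/1728 + 22937/13534 = -4222*1728/11 + 22937/13534 = -7295616/11 + 22937/13534 = -98738614637/148874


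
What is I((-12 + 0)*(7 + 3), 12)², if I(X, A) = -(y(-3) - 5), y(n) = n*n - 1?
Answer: 9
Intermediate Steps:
y(n) = -1 + n² (y(n) = n² - 1 = -1 + n²)
I(X, A) = -3 (I(X, A) = -((-1 + (-3)²) - 5) = -((-1 + 9) - 5) = -(8 - 5) = -1*3 = -3)
I((-12 + 0)*(7 + 3), 12)² = (-3)² = 9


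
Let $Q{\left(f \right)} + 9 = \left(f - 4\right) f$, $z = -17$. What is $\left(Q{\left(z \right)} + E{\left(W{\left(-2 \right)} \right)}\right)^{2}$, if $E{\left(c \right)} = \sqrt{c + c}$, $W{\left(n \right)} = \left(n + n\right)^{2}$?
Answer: $121136 + 2784 \sqrt{2} \approx 1.2507 \cdot 10^{5}$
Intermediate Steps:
$W{\left(n \right)} = 4 n^{2}$ ($W{\left(n \right)} = \left(2 n\right)^{2} = 4 n^{2}$)
$E{\left(c \right)} = \sqrt{2} \sqrt{c}$ ($E{\left(c \right)} = \sqrt{2 c} = \sqrt{2} \sqrt{c}$)
$Q{\left(f \right)} = -9 + f \left(-4 + f\right)$ ($Q{\left(f \right)} = -9 + \left(f - 4\right) f = -9 + \left(-4 + f\right) f = -9 + f \left(-4 + f\right)$)
$\left(Q{\left(z \right)} + E{\left(W{\left(-2 \right)} \right)}\right)^{2} = \left(\left(-9 + \left(-17\right)^{2} - -68\right) + \sqrt{2} \sqrt{4 \left(-2\right)^{2}}\right)^{2} = \left(\left(-9 + 289 + 68\right) + \sqrt{2} \sqrt{4 \cdot 4}\right)^{2} = \left(348 + \sqrt{2} \sqrt{16}\right)^{2} = \left(348 + \sqrt{2} \cdot 4\right)^{2} = \left(348 + 4 \sqrt{2}\right)^{2}$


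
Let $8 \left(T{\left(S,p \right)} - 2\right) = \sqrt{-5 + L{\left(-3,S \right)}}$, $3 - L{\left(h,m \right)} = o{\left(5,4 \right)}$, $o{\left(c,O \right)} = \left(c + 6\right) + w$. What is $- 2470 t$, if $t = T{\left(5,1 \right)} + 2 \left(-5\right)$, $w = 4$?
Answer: $19760 - \frac{1235 i \sqrt{17}}{4} \approx 19760.0 - 1273.0 i$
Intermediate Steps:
$o{\left(c,O \right)} = 10 + c$ ($o{\left(c,O \right)} = \left(c + 6\right) + 4 = \left(6 + c\right) + 4 = 10 + c$)
$L{\left(h,m \right)} = -12$ ($L{\left(h,m \right)} = 3 - \left(10 + 5\right) = 3 - 15 = -12$)
$T{\left(S,p \right)} = 2 + \frac{i \sqrt{17}}{8}$ ($T{\left(S,p \right)} = 2 + \frac{\sqrt{-5 - 12}}{8} = 2 + \frac{\sqrt{-17}}{8} = 2 + \frac{i \sqrt{17}}{8}$)
$t = -8 + \frac{i \sqrt{17}}{8}$ ($t = \left(2 + \frac{i \sqrt{17}}{8}\right) + 2 \left(-5\right) = \left(2 + \frac{i \sqrt{17}}{8}\right) - 10 = -8 + \frac{i \sqrt{17}}{8} \approx -8.0 + 0.51539 i$)
$- 2470 t = - 2470 \left(-8 + \frac{i \sqrt{17}}{8}\right) = 19760 - \frac{1235 i \sqrt{17}}{4}$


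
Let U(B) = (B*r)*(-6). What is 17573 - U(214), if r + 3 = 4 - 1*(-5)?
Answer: 25277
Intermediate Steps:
r = 6 (r = -3 + (4 - 1*(-5)) = -3 + (4 + 5) = -3 + 9 = 6)
U(B) = -36*B (U(B) = (B*6)*(-6) = (6*B)*(-6) = -36*B)
17573 - U(214) = 17573 - (-36)*214 = 17573 - 1*(-7704) = 17573 + 7704 = 25277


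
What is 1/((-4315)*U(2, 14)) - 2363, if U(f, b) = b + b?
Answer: -285497661/120820 ≈ -2363.0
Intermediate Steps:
U(f, b) = 2*b
1/((-4315)*U(2, 14)) - 2363 = 1/((-4315)*((2*14))) - 2363 = -1/4315/28 - 2363 = -1/4315*1/28 - 2363 = -1/120820 - 2363 = -285497661/120820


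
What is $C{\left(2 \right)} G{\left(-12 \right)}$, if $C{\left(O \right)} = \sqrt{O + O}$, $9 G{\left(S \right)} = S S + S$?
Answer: $\frac{88}{3} \approx 29.333$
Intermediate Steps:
$G{\left(S \right)} = \frac{S}{9} + \frac{S^{2}}{9}$ ($G{\left(S \right)} = \frac{S S + S}{9} = \frac{S^{2} + S}{9} = \frac{S + S^{2}}{9} = \frac{S}{9} + \frac{S^{2}}{9}$)
$C{\left(O \right)} = \sqrt{2} \sqrt{O}$ ($C{\left(O \right)} = \sqrt{2 O} = \sqrt{2} \sqrt{O}$)
$C{\left(2 \right)} G{\left(-12 \right)} = \sqrt{2} \sqrt{2} \cdot \frac{1}{9} \left(-12\right) \left(1 - 12\right) = 2 \cdot \frac{1}{9} \left(-12\right) \left(-11\right) = 2 \cdot \frac{44}{3} = \frac{88}{3}$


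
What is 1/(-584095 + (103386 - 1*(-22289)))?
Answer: -1/458420 ≈ -2.1814e-6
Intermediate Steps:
1/(-584095 + (103386 - 1*(-22289))) = 1/(-584095 + (103386 + 22289)) = 1/(-584095 + 125675) = 1/(-458420) = -1/458420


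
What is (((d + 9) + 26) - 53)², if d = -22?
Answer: 1600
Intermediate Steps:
(((d + 9) + 26) - 53)² = (((-22 + 9) + 26) - 53)² = ((-13 + 26) - 53)² = (13 - 53)² = (-40)² = 1600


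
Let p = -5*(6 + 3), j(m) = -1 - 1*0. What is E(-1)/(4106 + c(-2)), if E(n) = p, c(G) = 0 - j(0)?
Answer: -15/1369 ≈ -0.010957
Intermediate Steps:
j(m) = -1 (j(m) = -1 + 0 = -1)
p = -45 (p = -5*9 = -45)
c(G) = 1 (c(G) = 0 - 1*(-1) = 0 + 1 = 1)
E(n) = -45
E(-1)/(4106 + c(-2)) = -45/(4106 + 1) = -45/4107 = -45*1/4107 = -15/1369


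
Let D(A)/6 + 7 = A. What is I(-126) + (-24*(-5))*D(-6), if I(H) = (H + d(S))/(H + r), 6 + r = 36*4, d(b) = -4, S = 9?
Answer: -56225/6 ≈ -9370.8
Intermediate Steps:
r = 138 (r = -6 + 36*4 = -6 + 144 = 138)
D(A) = -42 + 6*A
I(H) = (-4 + H)/(138 + H) (I(H) = (H - 4)/(H + 138) = (-4 + H)/(138 + H))
I(-126) + (-24*(-5))*D(-6) = (-4 - 126)/(138 - 126) + (-24*(-5))*(-42 + 6*(-6)) = -130/12 + 120*(-42 - 36) = (1/12)*(-130) + 120*(-78) = -65/6 - 9360 = -56225/6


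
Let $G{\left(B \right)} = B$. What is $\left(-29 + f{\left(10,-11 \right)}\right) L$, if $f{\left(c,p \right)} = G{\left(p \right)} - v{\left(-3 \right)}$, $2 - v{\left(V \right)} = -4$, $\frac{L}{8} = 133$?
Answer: $-48944$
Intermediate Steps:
$L = 1064$ ($L = 8 \cdot 133 = 1064$)
$v{\left(V \right)} = 6$ ($v{\left(V \right)} = 2 - -4 = 2 + 4 = 6$)
$f{\left(c,p \right)} = -6 + p$ ($f{\left(c,p \right)} = p - 6 = -6 + p$)
$\left(-29 + f{\left(10,-11 \right)}\right) L = \left(-29 - 17\right) 1064 = \left(-46\right) 1064 = -48944$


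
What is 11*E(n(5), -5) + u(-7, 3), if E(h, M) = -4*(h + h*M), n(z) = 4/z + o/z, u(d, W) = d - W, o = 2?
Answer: 1006/5 ≈ 201.20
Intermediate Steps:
n(z) = 6/z (n(z) = 4/z + 2/z = 6/z)
E(h, M) = -4*h - 4*M*h (E(h, M) = -4*(h + M*h) = -4*h - 4*M*h)
11*E(n(5), -5) + u(-7, 3) = 11*(-4*6/5*(1 - 5)) + (-7 - 1*3) = 11*(-4*6*(1/5)*(-4)) + (-7 - 3) = 11*(-4*6/5*(-4)) - 10 = 11*(96/5) - 10 = 1056/5 - 10 = 1006/5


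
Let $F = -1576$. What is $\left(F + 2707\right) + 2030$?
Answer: $3161$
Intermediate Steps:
$\left(F + 2707\right) + 2030 = \left(-1576 + 2707\right) + 2030 = 1131 + 2030 = 3161$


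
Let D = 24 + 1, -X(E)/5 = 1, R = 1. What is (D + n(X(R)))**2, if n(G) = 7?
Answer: 1024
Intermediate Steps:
X(E) = -5 (X(E) = -5*1 = -5)
D = 25
(D + n(X(R)))**2 = (25 + 7)**2 = 32**2 = 1024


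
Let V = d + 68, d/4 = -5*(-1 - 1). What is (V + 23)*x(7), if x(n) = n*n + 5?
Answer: 7074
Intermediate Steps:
d = 40 (d = 4*(-5*(-1 - 1)) = 4*(-5*(-2)) = 4*10 = 40)
V = 108 (V = 40 + 68 = 108)
x(n) = 5 + n² (x(n) = n² + 5 = 5 + n²)
(V + 23)*x(7) = (108 + 23)*(5 + 7²) = 131*(5 + 49) = 131*54 = 7074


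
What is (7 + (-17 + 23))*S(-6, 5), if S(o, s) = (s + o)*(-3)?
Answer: 39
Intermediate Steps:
S(o, s) = -3*o - 3*s (S(o, s) = (o + s)*(-3) = -3*o - 3*s)
(7 + (-17 + 23))*S(-6, 5) = (7 + (-17 + 23))*(-3*(-6) - 3*5) = (7 + 6)*(18 - 15) = 13*3 = 39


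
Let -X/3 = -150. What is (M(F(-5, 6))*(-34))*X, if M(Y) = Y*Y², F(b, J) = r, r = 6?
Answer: -3304800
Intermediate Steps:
F(b, J) = 6
M(Y) = Y³
X = 450 (X = -3*(-150) = 450)
(M(F(-5, 6))*(-34))*X = (6³*(-34))*450 = (216*(-34))*450 = -7344*450 = -3304800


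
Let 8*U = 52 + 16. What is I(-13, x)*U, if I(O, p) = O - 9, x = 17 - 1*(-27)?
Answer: -187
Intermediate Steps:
x = 44 (x = 17 + 27 = 44)
I(O, p) = -9 + O
U = 17/2 (U = (52 + 16)/8 = (1/8)*68 = 17/2 ≈ 8.5000)
I(-13, x)*U = (-9 - 13)*(17/2) = -22*17/2 = -187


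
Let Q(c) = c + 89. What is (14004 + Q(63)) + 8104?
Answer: 22260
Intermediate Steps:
Q(c) = 89 + c
(14004 + Q(63)) + 8104 = (14004 + (89 + 63)) + 8104 = (14004 + 152) + 8104 = 14156 + 8104 = 22260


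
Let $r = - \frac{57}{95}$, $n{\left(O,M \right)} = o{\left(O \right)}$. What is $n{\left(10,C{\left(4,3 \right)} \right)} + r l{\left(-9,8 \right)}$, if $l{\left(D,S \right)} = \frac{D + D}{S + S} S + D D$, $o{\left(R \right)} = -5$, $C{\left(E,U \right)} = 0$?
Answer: $- \frac{241}{5} \approx -48.2$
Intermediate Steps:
$n{\left(O,M \right)} = -5$
$l{\left(D,S \right)} = D + D^{2}$ ($l{\left(D,S \right)} = \frac{2 D}{2 S} S + D^{2} = 2 D \frac{1}{2 S} S + D^{2} = \frac{D}{S} S + D^{2} = D + D^{2}$)
$r = - \frac{3}{5}$ ($r = \left(-57\right) \frac{1}{95} = - \frac{3}{5} \approx -0.6$)
$n{\left(10,C{\left(4,3 \right)} \right)} + r l{\left(-9,8 \right)} = -5 - \frac{3 \left(- 9 \left(1 - 9\right)\right)}{5} = -5 - \frac{3 \left(\left(-9\right) \left(-8\right)\right)}{5} = -5 - \frac{216}{5} = - \frac{241}{5}$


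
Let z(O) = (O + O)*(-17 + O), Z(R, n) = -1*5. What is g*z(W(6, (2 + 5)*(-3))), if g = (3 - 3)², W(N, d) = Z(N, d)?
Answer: 0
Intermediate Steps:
Z(R, n) = -5
W(N, d) = -5
z(O) = 2*O*(-17 + O) (z(O) = (2*O)*(-17 + O) = 2*O*(-17 + O))
g = 0 (g = 0² = 0)
g*z(W(6, (2 + 5)*(-3))) = 0*(2*(-5)*(-17 - 5)) = 0*(2*(-5)*(-22)) = 0*220 = 0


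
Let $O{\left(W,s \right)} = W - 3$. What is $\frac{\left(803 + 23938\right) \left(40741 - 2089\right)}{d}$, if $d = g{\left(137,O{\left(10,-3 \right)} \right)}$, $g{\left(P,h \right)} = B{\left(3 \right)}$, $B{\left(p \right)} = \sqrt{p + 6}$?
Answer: $318763044$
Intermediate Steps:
$O{\left(W,s \right)} = -3 + W$ ($O{\left(W,s \right)} = W - 3 = -3 + W$)
$B{\left(p \right)} = \sqrt{6 + p}$
$g{\left(P,h \right)} = 3$ ($g{\left(P,h \right)} = \sqrt{6 + 3} = \sqrt{9} = 3$)
$d = 3$
$\frac{\left(803 + 23938\right) \left(40741 - 2089\right)}{d} = \frac{\left(803 + 23938\right) \left(40741 - 2089\right)}{3} = 24741 \cdot 38652 \cdot \frac{1}{3} = 956289132 \cdot \frac{1}{3} = 318763044$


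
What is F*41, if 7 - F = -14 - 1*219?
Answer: 9840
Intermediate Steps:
F = 240 (F = 7 - (-14 - 1*219) = 7 - (-14 - 219) = 7 - 1*(-233) = 7 + 233 = 240)
F*41 = 240*41 = 9840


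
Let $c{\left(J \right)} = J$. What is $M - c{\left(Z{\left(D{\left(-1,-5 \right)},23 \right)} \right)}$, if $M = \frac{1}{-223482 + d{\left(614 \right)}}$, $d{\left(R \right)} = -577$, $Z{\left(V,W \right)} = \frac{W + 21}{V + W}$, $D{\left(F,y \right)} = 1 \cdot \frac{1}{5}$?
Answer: $- \frac{12323274}{6497711} \approx -1.8966$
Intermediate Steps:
$D{\left(F,y \right)} = \frac{1}{5}$ ($D{\left(F,y \right)} = 1 \cdot \frac{1}{5} = \frac{1}{5}$)
$Z{\left(V,W \right)} = \frac{21 + W}{V + W}$
$M = - \frac{1}{224059}$ ($M = \frac{1}{-223482 - 577} = \frac{1}{-224059} = - \frac{1}{224059} \approx -4.4631 \cdot 10^{-6}$)
$M - c{\left(Z{\left(D{\left(-1,-5 \right)},23 \right)} \right)} = - \frac{1}{224059} - \frac{21 + 23}{\frac{1}{5} + 23} = - \frac{1}{224059} - \frac{1}{\frac{116}{5}} \cdot 44 = - \frac{1}{224059} - \frac{5}{116} \cdot 44 = - \frac{1}{224059} - \frac{55}{29} = - \frac{12323274}{6497711}$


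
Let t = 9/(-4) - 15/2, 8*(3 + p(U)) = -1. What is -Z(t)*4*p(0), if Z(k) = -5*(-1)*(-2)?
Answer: -125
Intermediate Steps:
p(U) = -25/8 (p(U) = -3 + (⅛)*(-1) = -3 - ⅛ = -25/8)
t = -39/4 (t = 9*(-¼) - 15*½ = -9/4 - 15/2 = -39/4 ≈ -9.7500)
Z(k) = -10 (Z(k) = 5*(-2) = -10)
-Z(t)*4*p(0) = -(-10)*4*(-25/8) = -(-10)*(-25)/2 = -1*125 = -125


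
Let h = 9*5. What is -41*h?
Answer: -1845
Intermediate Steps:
h = 45
-41*h = -41*45 = -1845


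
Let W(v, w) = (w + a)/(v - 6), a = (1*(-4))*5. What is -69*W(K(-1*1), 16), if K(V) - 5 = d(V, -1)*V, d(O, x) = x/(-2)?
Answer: -184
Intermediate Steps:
d(O, x) = -x/2 (d(O, x) = x*(-1/2) = -x/2)
K(V) = 5 + V/2 (K(V) = 5 + (-1/2*(-1))*V = 5 + V/2)
a = -20 (a = -4*5 = -20)
W(v, w) = (-20 + w)/(-6 + v) (W(v, w) = (w - 20)/(v - 6) = (-20 + w)/(-6 + v))
-69*W(K(-1*1), 16) = -69*(-20 + 16)/(-6 + (5 + (-1*1)/2)) = -69*(-4)/(-6 + (5 + (1/2)*(-1))) = -69*(-4)/(-6 + (5 - 1/2)) = -69*(-4)/(-6 + 9/2) = -69*(-4)/(-3/2) = -(-46)*(-4) = -69*8/3 = -184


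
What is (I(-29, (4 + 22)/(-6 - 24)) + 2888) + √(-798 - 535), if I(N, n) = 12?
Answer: 2900 + I*√1333 ≈ 2900.0 + 36.51*I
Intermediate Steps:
(I(-29, (4 + 22)/(-6 - 24)) + 2888) + √(-798 - 535) = (12 + 2888) + √(-798 - 535) = 2900 + √(-1333) = 2900 + I*√1333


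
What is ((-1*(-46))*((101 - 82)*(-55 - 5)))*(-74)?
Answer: 3880560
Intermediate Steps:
((-1*(-46))*((101 - 82)*(-55 - 5)))*(-74) = (46*(19*(-60)))*(-74) = (46*(-1140))*(-74) = -52440*(-74) = 3880560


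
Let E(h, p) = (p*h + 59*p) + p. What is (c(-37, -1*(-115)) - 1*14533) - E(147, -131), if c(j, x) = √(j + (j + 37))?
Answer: 12584 + I*√37 ≈ 12584.0 + 6.0828*I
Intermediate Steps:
c(j, x) = √(37 + 2*j) (c(j, x) = √(j + (37 + j)) = √(37 + 2*j))
E(h, p) = 60*p + h*p (E(h, p) = (h*p + 59*p) + p = (59*p + h*p) + p = 60*p + h*p)
(c(-37, -1*(-115)) - 1*14533) - E(147, -131) = (√(37 + 2*(-37)) - 1*14533) - (-131)*(60 + 147) = (√(37 - 74) - 14533) - (-131)*207 = (√(-37) - 14533) - 1*(-27117) = (I*√37 - 14533) + 27117 = (-14533 + I*√37) + 27117 = 12584 + I*√37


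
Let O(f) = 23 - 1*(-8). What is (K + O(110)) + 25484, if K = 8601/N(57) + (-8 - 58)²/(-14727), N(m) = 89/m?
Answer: 13554071400/436901 ≈ 31023.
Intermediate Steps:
O(f) = 31 (O(f) = 23 + 8 = 31)
K = 2406542385/436901 (K = 8601/((89/57)) + (-8 - 58)²/(-14727) = 8601/((89*(1/57))) + (-66)²*(-1/14727) = 8601/(89/57) + 4356*(-1/14727) = 8601*(57/89) - 1452/4909 = 490257/89 - 1452/4909 = 2406542385/436901 ≈ 5508.2)
(K + O(110)) + 25484 = (2406542385/436901 + 31) + 25484 = 2420086316/436901 + 25484 = 13554071400/436901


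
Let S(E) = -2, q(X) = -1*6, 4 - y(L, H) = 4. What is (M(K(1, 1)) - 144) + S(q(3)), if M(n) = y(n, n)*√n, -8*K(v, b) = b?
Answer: -146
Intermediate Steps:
y(L, H) = 0 (y(L, H) = 4 - 1*4 = 4 - 4 = 0)
q(X) = -6
K(v, b) = -b/8
M(n) = 0 (M(n) = 0*√n = 0)
(M(K(1, 1)) - 144) + S(q(3)) = (0 - 144) - 2 = -144 - 2 = -146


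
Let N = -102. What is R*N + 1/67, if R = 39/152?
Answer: -133187/5092 ≈ -26.156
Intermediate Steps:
R = 39/152 (R = 39*(1/152) = 39/152 ≈ 0.25658)
R*N + 1/67 = (39/152)*(-102) + 1/67 = -1989/76 + 1/67 = -133187/5092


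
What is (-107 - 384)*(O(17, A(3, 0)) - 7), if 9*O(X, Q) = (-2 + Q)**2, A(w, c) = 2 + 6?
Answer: 1473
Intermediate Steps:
A(w, c) = 8
O(X, Q) = (-2 + Q)**2/9
(-107 - 384)*(O(17, A(3, 0)) - 7) = (-107 - 384)*((-2 + 8)**2/9 - 7) = -491*((1/9)*6**2 - 7) = -491*((1/9)*36 - 7) = -491*(4 - 7) = -491*(-3) = 1473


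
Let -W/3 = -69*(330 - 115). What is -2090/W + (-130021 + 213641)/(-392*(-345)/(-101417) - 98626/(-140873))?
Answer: -5316889640517052112/40273960732839 ≈ -1.3202e+5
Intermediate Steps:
W = 44505 (W = -(-207)*(330 - 115) = -(-207)*215 = -3*(-14835) = 44505)
-2090/W + (-130021 + 213641)/(-392*(-345)/(-101417) - 98626/(-140873)) = -2090/44505 + (-130021 + 213641)/(-392*(-345)/(-101417) - 98626/(-140873)) = -2090*1/44505 + 83620/(135240*(-1/101417) - 98626*(-1/140873)) = -418/8901 + 83620/(-135240/101417 + 98626/140873) = -418/8901 + 83620/(-9049311478/14286917041) = -418/8901 + 83620*(-14286917041/9049311478) = -418/8901 - 597336001484210/4524655739 = -5316889640517052112/40273960732839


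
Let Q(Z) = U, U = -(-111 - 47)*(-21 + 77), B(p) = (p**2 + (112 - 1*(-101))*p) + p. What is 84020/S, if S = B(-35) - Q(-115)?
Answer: -84020/15113 ≈ -5.5594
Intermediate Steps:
B(p) = p**2 + 214*p (B(p) = (p**2 + (112 + 101)*p) + p = (p**2 + 213*p) + p = p**2 + 214*p)
U = 8848 (U = -(-158)*56 = -1*(-8848) = 8848)
Q(Z) = 8848
S = -15113 (S = -35*(214 - 35) - 1*8848 = -35*179 - 8848 = -6265 - 8848 = -15113)
84020/S = 84020/(-15113) = 84020*(-1/15113) = -84020/15113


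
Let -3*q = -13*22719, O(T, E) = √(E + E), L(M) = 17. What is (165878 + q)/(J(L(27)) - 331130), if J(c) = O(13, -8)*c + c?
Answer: -2134685511/2674044473 - 438396*I/2674044473 ≈ -0.7983 - 0.00016394*I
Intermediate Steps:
O(T, E) = √2*√E (O(T, E) = √(2*E) = √2*√E)
J(c) = c + 4*I*c (J(c) = (√2*√(-8))*c + c = (√2*(2*I*√2))*c + c = (4*I)*c + c = 4*I*c + c = c + 4*I*c)
q = 98449 (q = -(-13)*22719/3 = -⅓*(-295347) = 98449)
(165878 + q)/(J(L(27)) - 331130) = (165878 + 98449)/(17*(1 + 4*I) - 331130) = 264327/((17 + 68*I) - 331130) = 264327/(-331113 + 68*I) = 264327*((-331113 - 68*I)/109635823393) = 6447*(-331113 - 68*I)/2674044473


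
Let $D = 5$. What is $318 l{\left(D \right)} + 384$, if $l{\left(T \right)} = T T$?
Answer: $8334$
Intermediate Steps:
$l{\left(T \right)} = T^{2}$
$318 l{\left(D \right)} + 384 = 318 \cdot 5^{2} + 384 = 318 \cdot 25 + 384 = 7950 + 384 = 8334$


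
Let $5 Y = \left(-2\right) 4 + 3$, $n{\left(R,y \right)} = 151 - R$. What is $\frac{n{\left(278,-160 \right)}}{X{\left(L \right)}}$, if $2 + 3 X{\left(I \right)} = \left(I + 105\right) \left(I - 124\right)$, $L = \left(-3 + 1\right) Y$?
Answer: $\frac{127}{4352} \approx 0.029182$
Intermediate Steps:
$Y = -1$ ($Y = \frac{\left(-2\right) 4 + 3}{5} = \frac{-8 + 3}{5} = \frac{1}{5} \left(-5\right) = -1$)
$L = 2$ ($L = \left(-3 + 1\right) \left(-1\right) = \left(-2\right) \left(-1\right) = 2$)
$X{\left(I \right)} = - \frac{2}{3} + \frac{\left(-124 + I\right) \left(105 + I\right)}{3}$ ($X{\left(I \right)} = - \frac{2}{3} + \frac{\left(I + 105\right) \left(I - 124\right)}{3} = - \frac{2}{3} + \frac{\left(105 + I\right) \left(-124 + I\right)}{3} = - \frac{2}{3} + \frac{\left(-124 + I\right) \left(105 + I\right)}{3}$)
$\frac{n{\left(278,-160 \right)}}{X{\left(L \right)}} = \frac{151 - 278}{- \frac{13022}{3} - \frac{38}{3} + \frac{2^{2}}{3}} = \frac{151 - 278}{- \frac{13022}{3} - \frac{38}{3} + \frac{1}{3} \cdot 4} = - \frac{127}{- \frac{13022}{3} - \frac{38}{3} + \frac{4}{3}} = - \frac{127}{-4352} = \left(-127\right) \left(- \frac{1}{4352}\right) = \frac{127}{4352}$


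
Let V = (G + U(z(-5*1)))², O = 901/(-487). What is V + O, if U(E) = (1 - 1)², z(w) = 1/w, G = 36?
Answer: 630251/487 ≈ 1294.2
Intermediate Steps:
O = -901/487 (O = 901*(-1/487) = -901/487 ≈ -1.8501)
U(E) = 0 (U(E) = 0² = 0)
V = 1296 (V = (36 + 0)² = 36² = 1296)
V + O = 1296 - 901/487 = 630251/487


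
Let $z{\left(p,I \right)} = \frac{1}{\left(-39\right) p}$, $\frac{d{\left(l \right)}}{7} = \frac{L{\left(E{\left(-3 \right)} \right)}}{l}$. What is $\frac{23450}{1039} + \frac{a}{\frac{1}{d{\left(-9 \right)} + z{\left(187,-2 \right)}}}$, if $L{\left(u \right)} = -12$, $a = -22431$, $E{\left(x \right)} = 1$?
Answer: $- \frac{528728493451}{2525809} \approx -2.0933 \cdot 10^{5}$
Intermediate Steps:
$d{\left(l \right)} = - \frac{84}{l}$ ($d{\left(l \right)} = 7 \left(- \frac{12}{l}\right) = - \frac{84}{l}$)
$z{\left(p,I \right)} = - \frac{1}{39 p}$
$\frac{23450}{1039} + \frac{a}{\frac{1}{d{\left(-9 \right)} + z{\left(187,-2 \right)}}} = \frac{23450}{1039} - \frac{22431}{\frac{1}{- \frac{84}{-9} - \frac{1}{39 \cdot 187}}} = 23450 \cdot \frac{1}{1039} - \frac{22431}{\frac{1}{\left(-84\right) \left(- \frac{1}{9}\right) - \frac{1}{7293}}} = \frac{23450}{1039} - \frac{22431}{\frac{1}{\frac{28}{3} - \frac{1}{7293}}} = \frac{23450}{1039} - \frac{22431}{\frac{1}{\frac{22689}{2431}}} = \frac{23450}{1039} - \frac{22431}{\frac{2431}{22689}} = \frac{23450}{1039} - \frac{508936959}{2431} = - \frac{528728493451}{2525809}$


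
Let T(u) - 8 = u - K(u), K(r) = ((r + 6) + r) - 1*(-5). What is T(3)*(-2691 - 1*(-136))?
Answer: 15330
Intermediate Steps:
K(r) = 11 + 2*r (K(r) = ((6 + r) + r) + 5 = (6 + 2*r) + 5 = 11 + 2*r)
T(u) = -3 - u (T(u) = 8 + (u - (11 + 2*u)) = 8 + (u + (-11 - 2*u)) = 8 + (-11 - u) = -3 - u)
T(3)*(-2691 - 1*(-136)) = (-3 - 1*3)*(-2691 - 1*(-136)) = (-3 - 3)*(-2691 + 136) = -6*(-2555) = 15330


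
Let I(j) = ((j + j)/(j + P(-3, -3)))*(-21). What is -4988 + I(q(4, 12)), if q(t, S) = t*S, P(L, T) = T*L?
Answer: -95444/19 ≈ -5023.4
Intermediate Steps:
P(L, T) = L*T
q(t, S) = S*t
I(j) = -42*j/(9 + j) (I(j) = ((j + j)/(j - 3*(-3)))*(-21) = ((2*j)/(j + 9))*(-21) = ((2*j)/(9 + j))*(-21) = (2*j/(9 + j))*(-21) = -42*j/(9 + j))
-4988 + I(q(4, 12)) = -4988 - 42*12*4/(9 + 12*4) = -4988 - 42*48/(9 + 48) = -4988 - 42*48/57 = -4988 - 42*48*1/57 = -4988 - 672/19 = -95444/19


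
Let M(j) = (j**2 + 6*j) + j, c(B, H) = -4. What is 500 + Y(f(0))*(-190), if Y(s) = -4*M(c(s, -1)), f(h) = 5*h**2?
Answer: -8620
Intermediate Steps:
M(j) = j**2 + 7*j
Y(s) = 48 (Y(s) = -(-16)*(7 - 4) = -(-16)*3 = -4*(-12) = 48)
500 + Y(f(0))*(-190) = 500 + 48*(-190) = 500 - 9120 = -8620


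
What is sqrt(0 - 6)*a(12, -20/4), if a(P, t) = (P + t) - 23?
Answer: -16*I*sqrt(6) ≈ -39.192*I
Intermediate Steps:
a(P, t) = -23 + P + t
sqrt(0 - 6)*a(12, -20/4) = sqrt(0 - 6)*(-23 + 12 - 20/4) = sqrt(-6)*(-23 + 12 - 20*1/4) = (I*sqrt(6))*(-23 + 12 - 5) = (I*sqrt(6))*(-16) = -16*I*sqrt(6)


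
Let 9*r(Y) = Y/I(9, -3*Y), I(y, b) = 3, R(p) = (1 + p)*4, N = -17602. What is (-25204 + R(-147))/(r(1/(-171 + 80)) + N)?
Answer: 63361116/43248115 ≈ 1.4651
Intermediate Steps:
R(p) = 4 + 4*p
r(Y) = Y/27 (r(Y) = (Y/3)/9 = Y/27)
(-25204 + R(-147))/(r(1/(-171 + 80)) + N) = (-25204 + (4 + 4*(-147)))/(1/(27*(-171 + 80)) - 17602) = (-25204 + (4 - 588))/((1/27)/(-91) - 17602) = (-25204 - 584)/((1/27)*(-1/91) - 17602) = -25788/(-1/2457 - 17602) = -25788/(-43248115/2457) = -25788*(-2457/43248115) = 63361116/43248115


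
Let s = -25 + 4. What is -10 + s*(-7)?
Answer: 137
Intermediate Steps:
s = -21
-10 + s*(-7) = -10 - 21*(-7) = -10 + 147 = 137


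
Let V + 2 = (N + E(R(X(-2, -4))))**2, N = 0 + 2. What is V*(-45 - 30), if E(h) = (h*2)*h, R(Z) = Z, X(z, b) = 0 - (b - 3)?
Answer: -749850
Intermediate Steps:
X(z, b) = 3 - b (X(z, b) = 0 - (-3 + b) = 0 + (3 - b) = 3 - b)
N = 2
E(h) = 2*h**2 (E(h) = (2*h)*h = 2*h**2)
V = 9998 (V = -2 + (2 + 2*(3 - 1*(-4))**2)**2 = -2 + (2 + 2*(3 + 4)**2)**2 = -2 + (2 + 2*7**2)**2 = -2 + (2 + 2*49)**2 = -2 + (2 + 98)**2 = -2 + 100**2 = -2 + 10000 = 9998)
V*(-45 - 30) = 9998*(-45 - 30) = 9998*(-75) = -749850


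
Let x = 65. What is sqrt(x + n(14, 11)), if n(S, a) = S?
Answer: sqrt(79) ≈ 8.8882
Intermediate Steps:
sqrt(x + n(14, 11)) = sqrt(65 + 14) = sqrt(79)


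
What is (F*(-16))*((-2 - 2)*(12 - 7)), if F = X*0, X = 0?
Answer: 0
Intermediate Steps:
F = 0 (F = 0*0 = 0)
(F*(-16))*((-2 - 2)*(12 - 7)) = (0*(-16))*((-2 - 2)*(12 - 7)) = 0*(-4*5) = 0*(-20) = 0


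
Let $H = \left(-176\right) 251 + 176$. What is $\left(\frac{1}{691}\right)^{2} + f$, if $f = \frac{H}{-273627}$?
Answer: $\frac{21009437627}{130651693587} \approx 0.1608$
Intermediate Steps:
$H = -44000$ ($H = -44176 + 176 = -44000$)
$f = \frac{44000}{273627}$ ($f = - \frac{44000}{-273627} = \left(-44000\right) \left(- \frac{1}{273627}\right) = \frac{44000}{273627} \approx 0.1608$)
$\left(\frac{1}{691}\right)^{2} + f = \left(\frac{1}{691}\right)^{2} + \frac{44000}{273627} = \frac{1}{477481} + \frac{44000}{273627} = \frac{21009437627}{130651693587}$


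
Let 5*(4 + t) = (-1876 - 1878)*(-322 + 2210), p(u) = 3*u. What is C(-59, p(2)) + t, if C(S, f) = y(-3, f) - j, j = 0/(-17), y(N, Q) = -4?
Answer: -7087592/5 ≈ -1.4175e+6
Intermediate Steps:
j = 0 (j = 0*(-1/17) = 0)
C(S, f) = -4 (C(S, f) = -4 - 1*0 = -4 + 0 = -4)
t = -7087572/5 (t = -4 + ((-1876 - 1878)*(-322 + 2210))/5 = -4 + (-3754*1888)/5 = -4 + (⅕)*(-7087552) = -4 - 7087552/5 = -7087572/5 ≈ -1.4175e+6)
C(-59, p(2)) + t = -4 - 7087572/5 = -7087592/5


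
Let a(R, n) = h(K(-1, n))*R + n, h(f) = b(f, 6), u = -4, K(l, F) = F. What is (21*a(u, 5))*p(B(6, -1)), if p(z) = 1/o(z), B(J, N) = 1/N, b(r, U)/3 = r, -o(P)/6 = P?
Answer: -385/2 ≈ -192.50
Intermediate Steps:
o(P) = -6*P
b(r, U) = 3*r
h(f) = 3*f
a(R, n) = n + 3*R*n (a(R, n) = (3*n)*R + n = 3*R*n + n = n + 3*R*n)
p(z) = -1/(6*z) (p(z) = 1/(-6*z) = -1/(6*z))
(21*a(u, 5))*p(B(6, -1)) = (21*(5*(1 + 3*(-4))))*(-1/(6*(1/(-1)))) = (21*(5*(1 - 12)))*(-⅙/(-1)) = (21*(5*(-11)))*(-⅙*(-1)) = (21*(-55))*(⅙) = -1155*⅙ = -385/2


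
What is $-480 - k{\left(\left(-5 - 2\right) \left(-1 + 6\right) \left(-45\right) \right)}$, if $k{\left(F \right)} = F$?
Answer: $-2055$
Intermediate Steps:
$-480 - k{\left(\left(-5 - 2\right) \left(-1 + 6\right) \left(-45\right) \right)} = -480 - \left(-5 - 2\right) \left(-1 + 6\right) \left(-45\right) = -480 - \left(-7\right) 5 \left(-45\right) = -480 - \left(-35\right) \left(-45\right) = -480 - 1575 = -2055$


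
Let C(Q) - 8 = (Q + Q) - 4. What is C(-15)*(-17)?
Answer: 442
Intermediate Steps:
C(Q) = 4 + 2*Q (C(Q) = 8 + ((Q + Q) - 4) = 8 + (2*Q - 4) = 8 + (-4 + 2*Q) = 4 + 2*Q)
C(-15)*(-17) = (4 + 2*(-15))*(-17) = (4 - 30)*(-17) = -26*(-17) = 442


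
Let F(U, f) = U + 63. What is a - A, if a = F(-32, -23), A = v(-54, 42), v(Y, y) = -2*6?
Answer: 43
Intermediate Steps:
v(Y, y) = -12
A = -12
F(U, f) = 63 + U
a = 31 (a = 63 - 32 = 31)
a - A = 31 - 1*(-12) = 31 + 12 = 43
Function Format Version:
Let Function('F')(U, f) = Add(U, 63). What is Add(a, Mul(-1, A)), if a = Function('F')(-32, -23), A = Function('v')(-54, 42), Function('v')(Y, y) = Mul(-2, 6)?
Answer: 43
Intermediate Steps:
Function('v')(Y, y) = -12
A = -12
Function('F')(U, f) = Add(63, U)
a = 31 (a = Add(63, -32) = 31)
Add(a, Mul(-1, A)) = Add(31, Mul(-1, -12)) = Add(31, 12) = 43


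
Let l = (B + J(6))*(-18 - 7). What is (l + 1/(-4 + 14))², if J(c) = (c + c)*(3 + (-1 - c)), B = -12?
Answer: 225030001/100 ≈ 2.2503e+6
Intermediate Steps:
J(c) = 2*c*(2 - c) (J(c) = (2*c)*(2 - c) = 2*c*(2 - c))
l = 1500 (l = (-12 + 2*6*(2 - 1*6))*(-18 - 7) = (-12 + 2*6*(2 - 6))*(-25) = (-12 + 2*6*(-4))*(-25) = (-12 - 48)*(-25) = -60*(-25) = 1500)
(l + 1/(-4 + 14))² = (1500 + 1/(-4 + 14))² = (1500 + 1/10)² = (1500 + ⅒)² = (15001/10)² = 225030001/100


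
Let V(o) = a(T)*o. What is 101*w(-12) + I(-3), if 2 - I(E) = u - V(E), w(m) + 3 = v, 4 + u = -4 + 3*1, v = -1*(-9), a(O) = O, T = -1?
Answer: 616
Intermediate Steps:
v = 9
u = -5 (u = -4 + (-4 + 3*1) = -4 + (-4 + 3) = -4 - 1 = -5)
V(o) = -o
w(m) = 6 (w(m) = -3 + 9 = 6)
I(E) = 7 - E (I(E) = 2 - (-5 - (-1)*E) = 2 - (-5 + E) = 2 + (5 - E) = 7 - E)
101*w(-12) + I(-3) = 101*6 + (7 - 1*(-3)) = 606 + (7 + 3) = 606 + 10 = 616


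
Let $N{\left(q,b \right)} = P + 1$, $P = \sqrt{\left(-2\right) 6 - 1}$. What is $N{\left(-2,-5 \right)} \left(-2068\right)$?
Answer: $-2068 - 2068 i \sqrt{13} \approx -2068.0 - 7456.3 i$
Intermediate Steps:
$P = i \sqrt{13}$ ($P = \sqrt{-12 - 1} = \sqrt{-13} = i \sqrt{13} \approx 3.6056 i$)
$N{\left(q,b \right)} = 1 + i \sqrt{13}$ ($N{\left(q,b \right)} = i \sqrt{13} + 1 = 1 + i \sqrt{13}$)
$N{\left(-2,-5 \right)} \left(-2068\right) = \left(1 + i \sqrt{13}\right) \left(-2068\right) = -2068 - 2068 i \sqrt{13}$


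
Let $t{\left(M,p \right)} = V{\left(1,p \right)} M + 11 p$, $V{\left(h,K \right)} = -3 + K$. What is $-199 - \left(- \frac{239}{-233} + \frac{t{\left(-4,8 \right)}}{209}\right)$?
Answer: $- \frac{9756498}{48697} \approx -200.35$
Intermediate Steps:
$t{\left(M,p \right)} = 11 p + M \left(-3 + p\right)$ ($t{\left(M,p \right)} = \left(-3 + p\right) M + 11 p = M \left(-3 + p\right) + 11 p = 11 p + M \left(-3 + p\right)$)
$-199 - \left(- \frac{239}{-233} + \frac{t{\left(-4,8 \right)}}{209}\right) = -199 - \left(- \frac{239}{-233} + \frac{11 \cdot 8 - 4 \left(-3 + 8\right)}{209}\right) = -199 - \left(\left(-239\right) \left(- \frac{1}{233}\right) + \left(88 - 20\right) \frac{1}{209}\right) = -199 - \left(\frac{239}{233} + \left(88 - 20\right) \frac{1}{209}\right) = -199 - \left(\frac{239}{233} + 68 \cdot \frac{1}{209}\right) = -199 - \left(\frac{239}{233} + \frac{68}{209}\right) = -199 - \frac{65795}{48697} = - \frac{9756498}{48697}$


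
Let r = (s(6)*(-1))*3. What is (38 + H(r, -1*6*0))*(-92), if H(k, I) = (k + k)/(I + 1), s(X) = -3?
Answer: -5152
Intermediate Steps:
r = 9 (r = -3*(-1)*3 = 3*3 = 9)
H(k, I) = 2*k/(1 + I) (H(k, I) = (2*k)/(1 + I) = 2*k/(1 + I))
(38 + H(r, -1*6*0))*(-92) = (38 + 2*9/(1 - 1*6*0))*(-92) = (38 + 2*9/(1 - 6*0))*(-92) = (38 + 2*9/(1 + 0))*(-92) = (38 + 2*9/1)*(-92) = (38 + 2*9*1)*(-92) = (38 + 18)*(-92) = 56*(-92) = -5152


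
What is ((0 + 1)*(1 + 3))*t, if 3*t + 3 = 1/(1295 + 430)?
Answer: -20696/5175 ≈ -3.9992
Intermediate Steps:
t = -5174/5175 (t = -1 + 1/(3*(1295 + 430)) = -1 + (⅓)/1725 = -1 + (⅓)*(1/1725) = -1 + 1/5175 = -5174/5175 ≈ -0.99981)
((0 + 1)*(1 + 3))*t = ((0 + 1)*(1 + 3))*(-5174/5175) = (1*4)*(-5174/5175) = 4*(-5174/5175) = -20696/5175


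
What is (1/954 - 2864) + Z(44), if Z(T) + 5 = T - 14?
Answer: -2708405/954 ≈ -2839.0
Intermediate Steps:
Z(T) = -19 + T (Z(T) = -5 + (T - 14) = -5 + (-14 + T) = -19 + T)
(1/954 - 2864) + Z(44) = (1/954 - 2864) + (-19 + 44) = (1/954 - 2864) + 25 = -2732255/954 + 25 = -2708405/954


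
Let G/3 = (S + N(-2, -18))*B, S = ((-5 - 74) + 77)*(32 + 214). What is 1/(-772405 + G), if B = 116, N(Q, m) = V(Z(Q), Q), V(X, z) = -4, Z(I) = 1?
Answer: -1/945013 ≈ -1.0582e-6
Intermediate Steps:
S = -492 (S = (-79 + 77)*246 = -2*246 = -492)
N(Q, m) = -4
G = -172608 (G = 3*((-492 - 4)*116) = 3*(-496*116) = 3*(-57536) = -172608)
1/(-772405 + G) = 1/(-772405 - 172608) = 1/(-945013) = -1/945013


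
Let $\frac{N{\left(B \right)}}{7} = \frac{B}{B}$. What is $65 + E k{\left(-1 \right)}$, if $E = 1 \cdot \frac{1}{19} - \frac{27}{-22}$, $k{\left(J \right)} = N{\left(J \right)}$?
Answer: $\frac{30915}{418} \approx 73.959$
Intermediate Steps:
$N{\left(B \right)} = 7$ ($N{\left(B \right)} = 7 \frac{B}{B} = 7 \cdot 1 = 7$)
$k{\left(J \right)} = 7$
$E = \frac{535}{418}$ ($E = 1 \cdot \frac{1}{19} - - \frac{27}{22} = \frac{1}{19} + \frac{27}{22} = \frac{535}{418} \approx 1.2799$)
$65 + E k{\left(-1 \right)} = 65 + \frac{535}{418} \cdot 7 = 65 + \frac{3745}{418} = \frac{30915}{418}$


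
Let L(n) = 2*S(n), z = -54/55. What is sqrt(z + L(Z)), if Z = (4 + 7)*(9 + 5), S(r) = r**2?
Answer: sqrt(143478830)/55 ≈ 217.79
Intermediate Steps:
z = -54/55 (z = -54*1/55 = -54/55 ≈ -0.98182)
Z = 154 (Z = 11*14 = 154)
L(n) = 2*n**2
sqrt(z + L(Z)) = sqrt(-54/55 + 2*154**2) = sqrt(-54/55 + 2*23716) = sqrt(-54/55 + 47432) = sqrt(2608706/55) = sqrt(143478830)/55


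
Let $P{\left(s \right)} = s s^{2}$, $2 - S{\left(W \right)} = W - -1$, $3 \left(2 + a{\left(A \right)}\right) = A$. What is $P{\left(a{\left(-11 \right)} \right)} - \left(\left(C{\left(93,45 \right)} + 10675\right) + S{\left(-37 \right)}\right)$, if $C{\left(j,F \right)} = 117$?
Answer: $- \frac{297323}{27} \approx -11012.0$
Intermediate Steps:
$a{\left(A \right)} = -2 + \frac{A}{3}$
$S{\left(W \right)} = 1 - W$ ($S{\left(W \right)} = 2 - \left(W - -1\right) = 2 - \left(W + 1\right) = 2 - \left(1 + W\right) = 1 - W$)
$P{\left(s \right)} = s^{3}$
$P{\left(a{\left(-11 \right)} \right)} - \left(\left(C{\left(93,45 \right)} + 10675\right) + S{\left(-37 \right)}\right) = \left(-2 + \frac{1}{3} \left(-11\right)\right)^{3} - \left(\left(117 + 10675\right) + \left(1 - -37\right)\right) = \left(-2 - \frac{11}{3}\right)^{3} - \left(10792 + \left(1 + 37\right)\right) = \left(- \frac{17}{3}\right)^{3} - \left(10792 + 38\right) = - \frac{4913}{27} - 10830 = - \frac{297323}{27}$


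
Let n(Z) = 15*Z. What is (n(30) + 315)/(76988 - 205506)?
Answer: -765/128518 ≈ -0.0059525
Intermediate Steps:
(n(30) + 315)/(76988 - 205506) = (15*30 + 315)/(76988 - 205506) = (450 + 315)/(-128518) = 765*(-1/128518) = -765/128518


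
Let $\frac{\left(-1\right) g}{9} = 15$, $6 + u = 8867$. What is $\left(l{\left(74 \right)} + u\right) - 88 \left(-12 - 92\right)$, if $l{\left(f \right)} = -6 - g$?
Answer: $18142$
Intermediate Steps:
$u = 8861$ ($u = -6 + 8867 = 8861$)
$g = -135$ ($g = \left(-9\right) 15 = -135$)
$l{\left(f \right)} = 129$ ($l{\left(f \right)} = -6 - -135 = -6 + 135 = 129$)
$\left(l{\left(74 \right)} + u\right) - 88 \left(-12 - 92\right) = \left(129 + 8861\right) - 88 \left(-12 - 92\right) = 8990 - -9152 = 8990 + 9152 = 18142$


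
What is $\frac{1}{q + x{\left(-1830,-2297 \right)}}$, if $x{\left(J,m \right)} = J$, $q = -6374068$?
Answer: $- \frac{1}{6375898} \approx -1.5684 \cdot 10^{-7}$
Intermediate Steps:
$\frac{1}{q + x{\left(-1830,-2297 \right)}} = \frac{1}{-6374068 - 1830} = \frac{1}{-6375898} = - \frac{1}{6375898}$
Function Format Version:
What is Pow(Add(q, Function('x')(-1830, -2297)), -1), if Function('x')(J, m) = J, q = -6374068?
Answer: Rational(-1, 6375898) ≈ -1.5684e-7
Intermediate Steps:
Pow(Add(q, Function('x')(-1830, -2297)), -1) = Pow(Add(-6374068, -1830), -1) = Pow(-6375898, -1) = Rational(-1, 6375898)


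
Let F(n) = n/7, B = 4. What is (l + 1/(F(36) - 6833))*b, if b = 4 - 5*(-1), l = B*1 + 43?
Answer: 20217222/47795 ≈ 423.00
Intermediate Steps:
F(n) = n/7 (F(n) = n*(⅐) = n/7)
l = 47 (l = 4*1 + 43 = 4 + 43 = 47)
b = 9 (b = 4 + 5 = 9)
(l + 1/(F(36) - 6833))*b = (47 + 1/((⅐)*36 - 6833))*9 = (47 + 1/(36/7 - 6833))*9 = (47 + 1/(-47795/7))*9 = (47 - 7/47795)*9 = (2246358/47795)*9 = 20217222/47795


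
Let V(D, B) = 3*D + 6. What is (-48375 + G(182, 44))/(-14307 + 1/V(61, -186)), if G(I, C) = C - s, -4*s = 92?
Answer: 4565106/1352011 ≈ 3.3765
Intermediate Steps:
s = -23 (s = -¼*92 = -23)
V(D, B) = 6 + 3*D
G(I, C) = 23 + C (G(I, C) = C - 1*(-23) = C + 23 = 23 + C)
(-48375 + G(182, 44))/(-14307 + 1/V(61, -186)) = (-48375 + (23 + 44))/(-14307 + 1/(6 + 3*61)) = (-48375 + 67)/(-14307 + 1/(6 + 183)) = -48308/(-14307 + 1/189) = -48308/(-2704022/189) = -48308*(-189/2704022) = 4565106/1352011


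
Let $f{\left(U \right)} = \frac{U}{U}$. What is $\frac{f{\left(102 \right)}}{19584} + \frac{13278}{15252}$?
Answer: $\frac{21670967}{24891264} \approx 0.87063$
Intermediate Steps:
$f{\left(U \right)} = 1$
$\frac{f{\left(102 \right)}}{19584} + \frac{13278}{15252} = 1 \cdot \frac{1}{19584} + \frac{13278}{15252} = 1 \cdot \frac{1}{19584} + 13278 \cdot \frac{1}{15252} = \frac{1}{19584} + \frac{2213}{2542} = \frac{21670967}{24891264}$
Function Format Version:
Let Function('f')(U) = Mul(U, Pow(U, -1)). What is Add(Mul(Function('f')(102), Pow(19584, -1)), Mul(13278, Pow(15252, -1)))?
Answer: Rational(21670967, 24891264) ≈ 0.87063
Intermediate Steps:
Function('f')(U) = 1
Add(Mul(Function('f')(102), Pow(19584, -1)), Mul(13278, Pow(15252, -1))) = Add(Mul(1, Pow(19584, -1)), Mul(13278, Pow(15252, -1))) = Add(Mul(1, Rational(1, 19584)), Mul(13278, Rational(1, 15252))) = Add(Rational(1, 19584), Rational(2213, 2542)) = Rational(21670967, 24891264)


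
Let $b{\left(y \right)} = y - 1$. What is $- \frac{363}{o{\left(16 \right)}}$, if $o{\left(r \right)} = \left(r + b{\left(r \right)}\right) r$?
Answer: $- \frac{363}{496} \approx -0.73185$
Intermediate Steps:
$b{\left(y \right)} = -1 + y$ ($b{\left(y \right)} = y - 1 = -1 + y$)
$o{\left(r \right)} = r \left(-1 + 2 r\right)$ ($o{\left(r \right)} = \left(r + \left(-1 + r\right)\right) r = \left(-1 + 2 r\right) r = r \left(-1 + 2 r\right)$)
$- \frac{363}{o{\left(16 \right)}} = - \frac{363}{16 \left(-1 + 2 \cdot 16\right)} = - \frac{363}{16 \left(-1 + 32\right)} = - \frac{363}{16 \cdot 31} = - \frac{363}{496}$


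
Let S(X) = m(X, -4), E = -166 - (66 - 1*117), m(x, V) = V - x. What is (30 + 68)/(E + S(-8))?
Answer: -98/111 ≈ -0.88288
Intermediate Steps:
E = -115 (E = -166 - (66 - 117) = -166 - 1*(-51) = -166 + 51 = -115)
S(X) = -4 - X
(30 + 68)/(E + S(-8)) = (30 + 68)/(-115 + (-4 - 1*(-8))) = 98/(-115 + (-4 + 8)) = 98/(-115 + 4) = 98/(-111) = 98*(-1/111) = -98/111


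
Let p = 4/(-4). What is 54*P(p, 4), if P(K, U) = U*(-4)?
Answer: -864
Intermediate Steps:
p = -1 (p = 4*(-¼) = -1)
P(K, U) = -4*U
54*P(p, 4) = 54*(-4*4) = 54*(-16) = -864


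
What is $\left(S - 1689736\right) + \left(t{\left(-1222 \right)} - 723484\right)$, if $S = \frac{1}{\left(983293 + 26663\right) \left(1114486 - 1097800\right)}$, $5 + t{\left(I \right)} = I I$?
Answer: $- \frac{15502961475296855}{16852125816} \approx -9.1994 \cdot 10^{5}$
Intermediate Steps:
$t{\left(I \right)} = -5 + I^{2}$ ($t{\left(I \right)} = -5 + I I = -5 + I^{2}$)
$S = \frac{1}{16852125816}$ ($S = \frac{1}{1009956 \cdot 16686} = \frac{1}{16852125816} \approx 5.934 \cdot 10^{-11}$)
$\left(S - 1689736\right) + \left(t{\left(-1222 \right)} - 723484\right) = \left(\frac{1}{16852125816} - 1689736\right) - \left(723489 - 1493284\right) = - \frac{28475643667824575}{16852125816} + \left(\left(-5 + 1493284\right) - 723484\right) = - \frac{28475643667824575}{16852125816} + \left(1493279 - 723484\right) = - \frac{28475643667824575}{16852125816} + 769795 = - \frac{15502961475296855}{16852125816}$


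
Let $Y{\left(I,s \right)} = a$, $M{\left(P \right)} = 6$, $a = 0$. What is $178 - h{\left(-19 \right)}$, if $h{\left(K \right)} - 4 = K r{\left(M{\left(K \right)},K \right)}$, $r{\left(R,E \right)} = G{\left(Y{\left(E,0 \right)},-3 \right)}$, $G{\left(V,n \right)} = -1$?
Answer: $155$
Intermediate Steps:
$Y{\left(I,s \right)} = 0$
$r{\left(R,E \right)} = -1$
$h{\left(K \right)} = 4 - K$ ($h{\left(K \right)} = 4 + K \left(-1\right) = 4 - K$)
$178 - h{\left(-19 \right)} = 178 - \left(4 - -19\right) = 178 - \left(4 + 19\right) = 178 - 23 = 155$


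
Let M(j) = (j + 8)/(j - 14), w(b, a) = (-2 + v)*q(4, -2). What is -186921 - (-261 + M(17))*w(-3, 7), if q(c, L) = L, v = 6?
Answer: -566827/3 ≈ -1.8894e+5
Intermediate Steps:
w(b, a) = -8 (w(b, a) = (-2 + 6)*(-2) = 4*(-2) = -8)
M(j) = (8 + j)/(-14 + j)
-186921 - (-261 + M(17))*w(-3, 7) = -186921 - (-261 + (8 + 17)/(-14 + 17))*(-8) = -186921 - (-261 + 25/3)*(-8) = -186921 - (-758)*(-8)/3 = -186921 - 1*6064/3 = -186921 - 6064/3 = -566827/3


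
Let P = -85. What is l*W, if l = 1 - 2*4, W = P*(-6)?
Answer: -3570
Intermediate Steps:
W = 510 (W = -85*(-6) = 510)
l = -7 (l = 1 - 8 = -7)
l*W = -7*510 = -3570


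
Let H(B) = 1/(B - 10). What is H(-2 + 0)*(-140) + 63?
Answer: 224/3 ≈ 74.667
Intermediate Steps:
H(B) = 1/(-10 + B)
H(-2 + 0)*(-140) + 63 = -140/(-10 + (-2 + 0)) + 63 = -140/(-10 - 2) + 63 = -140/(-12) + 63 = -1/12*(-140) + 63 = 35/3 + 63 = 224/3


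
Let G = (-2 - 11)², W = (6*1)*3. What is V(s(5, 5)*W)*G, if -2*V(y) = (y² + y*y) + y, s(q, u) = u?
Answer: -1376505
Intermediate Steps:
W = 18 (W = 6*3 = 18)
V(y) = -y² - y/2 (V(y) = -((y² + y*y) + y)/2 = -((y² + y²) + y)/2 = -(2*y² + y)/2 = -(y + 2*y²)/2 = -y² - y/2)
G = 169 (G = (-13)² = 169)
V(s(5, 5)*W)*G = -5*18*(½ + 5*18)*169 = -1*90*(½ + 90)*169 = -1*90*181/2*169 = -8145*169 = -1376505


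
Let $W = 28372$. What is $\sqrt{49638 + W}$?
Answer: $\sqrt{78010} \approx 279.3$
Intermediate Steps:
$\sqrt{49638 + W} = \sqrt{49638 + 28372} = \sqrt{78010}$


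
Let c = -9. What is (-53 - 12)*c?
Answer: 585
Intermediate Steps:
(-53 - 12)*c = (-53 - 12)*(-9) = -65*(-9) = 585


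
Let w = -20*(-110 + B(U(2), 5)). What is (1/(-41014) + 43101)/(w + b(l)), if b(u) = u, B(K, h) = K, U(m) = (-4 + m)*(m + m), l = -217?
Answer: 1767744413/87893002 ≈ 20.112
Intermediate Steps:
U(m) = 2*m*(-4 + m) (U(m) = (-4 + m)*(2*m) = 2*m*(-4 + m))
w = 2360 (w = -20*(-110 + 2*2*(-4 + 2)) = -20*(-110 + 2*2*(-2)) = -20*(-110 - 8) = -20*(-118) = 2360)
(1/(-41014) + 43101)/(w + b(l)) = (1/(-41014) + 43101)/(2360 - 217) = (-1/41014 + 43101)/2143 = (1767744413/41014)*(1/2143) = 1767744413/87893002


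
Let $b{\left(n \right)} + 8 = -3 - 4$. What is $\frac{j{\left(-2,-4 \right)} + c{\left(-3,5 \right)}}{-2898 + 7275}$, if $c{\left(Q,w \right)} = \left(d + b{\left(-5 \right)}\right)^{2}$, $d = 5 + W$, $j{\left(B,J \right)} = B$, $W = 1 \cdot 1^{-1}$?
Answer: $\frac{79}{4377} \approx 0.018049$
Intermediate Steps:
$W = 1$ ($W = 1 \cdot 1 = 1$)
$b{\left(n \right)} = -15$ ($b{\left(n \right)} = -8 - 7 = -15$)
$d = 6$ ($d = 5 + 1 = 6$)
$c{\left(Q,w \right)} = 81$ ($c{\left(Q,w \right)} = \left(6 - 15\right)^{2} = \left(-9\right)^{2} = 81$)
$\frac{j{\left(-2,-4 \right)} + c{\left(-3,5 \right)}}{-2898 + 7275} = \frac{-2 + 81}{-2898 + 7275} = \frac{1}{4377} \cdot 79 = \frac{79}{4377}$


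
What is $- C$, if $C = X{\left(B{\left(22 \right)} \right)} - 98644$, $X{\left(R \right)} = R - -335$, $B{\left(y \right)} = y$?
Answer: $98287$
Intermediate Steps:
$X{\left(R \right)} = 335 + R$ ($X{\left(R \right)} = R + 335 = 335 + R$)
$C = -98287$ ($C = \left(335 + 22\right) - 98644 = 357 - 98644 = -98287$)
$- C = \left(-1\right) \left(-98287\right) = 98287$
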